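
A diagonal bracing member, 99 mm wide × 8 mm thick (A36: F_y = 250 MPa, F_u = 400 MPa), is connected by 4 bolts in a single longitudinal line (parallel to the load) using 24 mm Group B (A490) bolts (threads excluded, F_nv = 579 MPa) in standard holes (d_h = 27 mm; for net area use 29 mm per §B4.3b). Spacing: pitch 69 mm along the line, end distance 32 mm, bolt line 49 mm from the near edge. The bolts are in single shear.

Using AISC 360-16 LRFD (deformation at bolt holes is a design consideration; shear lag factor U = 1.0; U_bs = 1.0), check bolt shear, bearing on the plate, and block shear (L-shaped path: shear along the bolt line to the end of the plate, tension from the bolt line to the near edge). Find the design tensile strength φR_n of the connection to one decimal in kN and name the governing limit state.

280.8 kN (block shear governs)

Bolt shear: A_b = π(24)²/4 = 452.39 mm². φR_n = 0.75 × 579 × 452.39 × 4 × 1 = 785.8 kN.
Bearing (8 mm plate, F_u = 400 MPa): end bolts L_c = 32 − 27/2 = 18.5, R_n = min(1.2×18.5×8×400, 2.4×24×8×400) = 71.04 kN/bolt; interior L_c = 69 − 27 = 42, R_n = 161.28 kN/bolt. φR_n = 0.75 × (1×71.04 + 3×161.28) = 416.2 kN.
Block shear: shear path 1×[32+3×69] = 1×239 mm, A_gv = 1912, A_nv = 1×(239 − 3.5×29)×8 = 1100 mm²; tension to near edge: (49 − 0.5×29)×8 = 276 mm². R_n = min(0.6×400×1100, 0.6×250×1912) + 1.0×400×276 = min(264, 286.8) + 110.4 = 374.4 kN. φR_n = 0.75 × 374.4 = 280.8 kN.
Governing: min(785.8, 416.2, 280.8) = 280.8 kN → block shear.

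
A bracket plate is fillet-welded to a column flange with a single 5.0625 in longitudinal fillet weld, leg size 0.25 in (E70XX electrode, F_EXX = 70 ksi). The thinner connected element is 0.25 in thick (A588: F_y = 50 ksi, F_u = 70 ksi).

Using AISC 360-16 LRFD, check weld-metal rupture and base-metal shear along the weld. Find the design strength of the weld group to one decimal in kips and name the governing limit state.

28.2 kips (weld metal governs)

Weld metal: throat = 0.707×0.25 = 0.17675 in, L = 5.0625 in. φR_n = 0.75 × 0.6 × 70 × 0.17675 × 5.0625 = 28.2 kips.
Base metal shear (0.25 in plate): yield φR_n = 1.0×0.6×50×0.25×5.0625 = 38.0 kips; rupture φR_n = 0.75×0.6×70×0.25×5.0625 = 39.9 kips; take 38.0 kips (yield).
Governing: min(28.2, 38.0) = 28.2 kips → weld metal.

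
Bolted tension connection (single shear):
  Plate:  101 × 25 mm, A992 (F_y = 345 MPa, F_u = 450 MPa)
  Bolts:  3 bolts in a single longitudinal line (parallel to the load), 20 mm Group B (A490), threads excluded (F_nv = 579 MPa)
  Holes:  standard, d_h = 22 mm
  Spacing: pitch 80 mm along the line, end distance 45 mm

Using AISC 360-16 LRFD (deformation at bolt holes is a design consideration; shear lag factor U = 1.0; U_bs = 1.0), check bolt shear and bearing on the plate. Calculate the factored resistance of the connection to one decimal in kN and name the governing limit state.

Bolt shear: A_b = π(20)²/4 = 314.16 mm². φR_n = 0.75 × 579 × 314.16 × 3 × 1 = 409.3 kN.
Bearing (25 mm plate, F_u = 450 MPa): end bolts L_c = 45 − 22/2 = 34, R_n = min(1.2×34×25×450, 2.4×20×25×450) = 459 kN/bolt; interior L_c = 80 − 22 = 58, R_n = 540 kN/bolt. φR_n = 0.75 × (1×459 + 2×540) = 1154.3 kN.
Governing: min(409.3, 1154.3) = 409.3 kN → bolt shear.

409.3 kN (bolt shear governs)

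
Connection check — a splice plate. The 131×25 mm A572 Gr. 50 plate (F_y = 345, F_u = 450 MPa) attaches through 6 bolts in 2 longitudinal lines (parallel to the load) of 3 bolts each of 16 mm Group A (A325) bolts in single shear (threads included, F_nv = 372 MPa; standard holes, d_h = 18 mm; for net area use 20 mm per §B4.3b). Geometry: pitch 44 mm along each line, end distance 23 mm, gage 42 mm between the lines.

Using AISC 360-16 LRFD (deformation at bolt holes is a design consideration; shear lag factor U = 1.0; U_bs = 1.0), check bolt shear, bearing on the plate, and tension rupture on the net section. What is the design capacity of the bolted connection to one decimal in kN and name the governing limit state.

Bolt shear: A_b = π(16)²/4 = 201.06 mm². φR_n = 0.75 × 372 × 201.06 × 6 × 1 = 336.6 kN.
Bearing (25 mm plate, F_u = 450 MPa): end bolts L_c = 23 − 18/2 = 14, R_n = min(1.2×14×25×450, 2.4×16×25×450) = 189 kN/bolt; interior L_c = 44 − 18 = 26, R_n = 351 kN/bolt. φR_n = 0.75 × (2×189 + 4×351) = 1336.5 kN.
Tension rupture (net): A_n = (131 − 2×20)×25 = 2275 mm² (U = 1.0, A_e = A_n). φR_n = 0.75 × 450 × 2275 = 767.8 kN.
Governing: min(336.6, 1336.5, 767.8) = 336.6 kN → bolt shear.

336.6 kN (bolt shear governs)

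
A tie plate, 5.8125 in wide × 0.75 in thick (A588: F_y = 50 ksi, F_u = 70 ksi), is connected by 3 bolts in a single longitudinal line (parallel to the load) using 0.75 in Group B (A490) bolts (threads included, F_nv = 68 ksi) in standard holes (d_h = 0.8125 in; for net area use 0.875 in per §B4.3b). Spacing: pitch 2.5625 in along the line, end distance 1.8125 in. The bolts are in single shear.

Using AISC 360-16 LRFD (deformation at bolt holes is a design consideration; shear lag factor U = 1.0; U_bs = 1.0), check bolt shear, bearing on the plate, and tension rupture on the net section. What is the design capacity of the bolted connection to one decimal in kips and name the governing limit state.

Bolt shear: A_b = π(0.75)²/4 = 0.44179 in². φR_n = 0.75 × 68 × 0.44179 × 3 × 1 = 67.6 kips.
Bearing (0.75 in plate, F_u = 70 ksi): end bolts L_c = 1.8125 − 0.8125/2 = 1.40625, R_n = min(1.2×1.40625×0.75×70, 2.4×0.75×0.75×70) = 88.594 kips/bolt; interior L_c = 2.5625 − 0.8125 = 1.75, R_n = 94.5 kips/bolt. φR_n = 0.75 × (1×88.594 + 2×94.5) = 208.2 kips.
Tension rupture (net): A_n = (5.8125 − 1×0.875)×0.75 = 3.7031 in² (U = 1.0, A_e = A_n). φR_n = 0.75 × 70 × 3.7031 = 194.4 kips.
Governing: min(67.6, 208.2, 194.4) = 67.6 kips → bolt shear.

67.6 kips (bolt shear governs)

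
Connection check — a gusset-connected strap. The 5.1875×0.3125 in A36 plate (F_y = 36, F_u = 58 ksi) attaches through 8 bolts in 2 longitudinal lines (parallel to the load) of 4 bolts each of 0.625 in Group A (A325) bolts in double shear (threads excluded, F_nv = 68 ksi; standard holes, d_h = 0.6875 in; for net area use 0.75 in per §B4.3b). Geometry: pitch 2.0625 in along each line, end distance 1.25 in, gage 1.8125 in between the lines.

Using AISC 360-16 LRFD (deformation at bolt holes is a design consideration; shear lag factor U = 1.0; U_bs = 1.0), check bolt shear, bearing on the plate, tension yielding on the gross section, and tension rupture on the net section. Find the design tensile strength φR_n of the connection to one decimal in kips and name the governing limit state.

Bolt shear: A_b = π(0.625)²/4 = 0.3068 in². φR_n = 0.75 × 68 × 0.3068 × 8 × 2 = 250.3 kips.
Bearing (0.3125 in plate, F_u = 58 ksi): end bolts L_c = 1.25 − 0.6875/2 = 0.90625, R_n = min(1.2×0.90625×0.3125×58, 2.4×0.625×0.3125×58) = 19.711 kips/bolt; interior L_c = 2.0625 − 0.6875 = 1.375, R_n = 27.188 kips/bolt. φR_n = 0.75 × (2×19.711 + 6×27.188) = 151.9 kips.
Tension yield (gross): A_g = 5.1875×0.3125 = 1.6211 in². φR_n = 0.90 × 36 × 1.6211 = 52.5 kips.
Tension rupture (net): A_n = (5.1875 − 2×0.75)×0.3125 = 1.1523 in² (U = 1.0, A_e = A_n). φR_n = 0.75 × 58 × 1.1523 = 50.1 kips.
Governing: min(250.3, 151.9, 52.5, 50.1) = 50.1 kips → net-section rupture.

50.1 kips (net-section rupture governs)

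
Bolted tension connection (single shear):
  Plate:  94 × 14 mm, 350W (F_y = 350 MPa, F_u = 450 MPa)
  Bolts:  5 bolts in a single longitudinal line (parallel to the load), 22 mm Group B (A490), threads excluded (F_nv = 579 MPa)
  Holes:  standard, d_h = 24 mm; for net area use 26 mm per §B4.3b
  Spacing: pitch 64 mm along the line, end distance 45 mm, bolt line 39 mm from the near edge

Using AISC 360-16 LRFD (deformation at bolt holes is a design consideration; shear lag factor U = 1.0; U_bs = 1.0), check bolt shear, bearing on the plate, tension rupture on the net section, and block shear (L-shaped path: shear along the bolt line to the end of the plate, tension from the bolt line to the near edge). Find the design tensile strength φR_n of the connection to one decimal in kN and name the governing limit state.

Bolt shear: A_b = π(22)²/4 = 380.13 mm². φR_n = 0.75 × 579 × 380.13 × 5 × 1 = 825.4 kN.
Bearing (14 mm plate, F_u = 450 MPa): end bolts L_c = 45 − 24/2 = 33, R_n = min(1.2×33×14×450, 2.4×22×14×450) = 249.48 kN/bolt; interior L_c = 64 − 24 = 40, R_n = 302.4 kN/bolt. φR_n = 0.75 × (1×249.48 + 4×302.4) = 1094.3 kN.
Tension rupture (net): A_n = (94 − 1×26)×14 = 952 mm² (U = 1.0, A_e = A_n). φR_n = 0.75 × 450 × 952 = 321.3 kN.
Block shear: shear path 1×[45+4×64] = 1×301 mm, A_gv = 4214, A_nv = 1×(301 − 4.5×26)×14 = 2576 mm²; tension to near edge: (39 − 0.5×26)×14 = 364 mm². R_n = min(0.6×450×2576, 0.6×350×4214) + 1.0×450×364 = min(695.52, 884.94) + 163.8 = 859.32 kN. φR_n = 0.75 × 859.32 = 644.5 kN.
Governing: min(825.4, 1094.3, 321.3, 644.5) = 321.3 kN → net-section rupture.

321.3 kN (net-section rupture governs)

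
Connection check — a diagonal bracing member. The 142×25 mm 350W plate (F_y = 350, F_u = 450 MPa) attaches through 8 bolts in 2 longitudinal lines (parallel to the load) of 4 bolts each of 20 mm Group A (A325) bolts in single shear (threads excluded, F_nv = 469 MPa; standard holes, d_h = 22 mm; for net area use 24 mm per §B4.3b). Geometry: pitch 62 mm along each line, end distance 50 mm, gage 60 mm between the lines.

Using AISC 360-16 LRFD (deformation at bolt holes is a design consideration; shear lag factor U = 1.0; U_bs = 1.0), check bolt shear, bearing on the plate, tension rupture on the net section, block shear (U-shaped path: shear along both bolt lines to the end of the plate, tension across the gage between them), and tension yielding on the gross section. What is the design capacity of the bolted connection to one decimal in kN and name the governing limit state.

Bolt shear: A_b = π(20)²/4 = 314.16 mm². φR_n = 0.75 × 469 × 314.16 × 8 × 1 = 884.0 kN.
Bearing (25 mm plate, F_u = 450 MPa): end bolts L_c = 50 − 22/2 = 39, R_n = min(1.2×39×25×450, 2.4×20×25×450) = 526.5 kN/bolt; interior L_c = 62 − 22 = 40, R_n = 540 kN/bolt. φR_n = 0.75 × (2×526.5 + 6×540) = 3219.8 kN.
Tension rupture (net): A_n = (142 − 2×24)×25 = 2350 mm² (U = 1.0, A_e = A_n). φR_n = 0.75 × 450 × 2350 = 793.1 kN.
Block shear: shear path 2×[50+3×62] = 2×236 mm, A_gv = 11800, A_nv = 2×(236 − 3.5×24)×25 = 7600 mm²; tension across gage: (60 − 1×24)×25 = 900 mm². R_n = min(0.6×450×7600, 0.6×350×11800) + 1.0×450×900 = min(2052, 2478) + 405 = 2457 kN. φR_n = 0.75 × 2457 = 1842.8 kN.
Tension yield (gross): A_g = 142×25 = 3550 mm². φR_n = 0.90 × 350 × 3550 = 1118.3 kN.
Governing: min(884.0, 3219.8, 793.1, 1842.8, 1118.3) = 793.1 kN → net-section rupture.

793.1 kN (net-section rupture governs)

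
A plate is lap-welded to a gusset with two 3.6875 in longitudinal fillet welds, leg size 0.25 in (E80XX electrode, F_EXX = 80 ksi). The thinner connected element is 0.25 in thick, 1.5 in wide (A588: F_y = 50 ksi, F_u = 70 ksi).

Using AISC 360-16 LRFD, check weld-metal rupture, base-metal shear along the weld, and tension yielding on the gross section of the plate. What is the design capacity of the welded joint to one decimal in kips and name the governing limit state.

16.9 kips (gross-section yield governs)

Weld metal: throat = 0.707×0.25 = 0.17675 in, L = 2×3.6875 = 7.375 in. φR_n = 0.75 × 0.6 × 80 × 0.17675 × 7.375 = 46.9 kips.
Base metal shear (0.25 in plate): yield φR_n = 1.0×0.6×50×0.25×7.375 = 55.3 kips; rupture φR_n = 0.75×0.6×70×0.25×7.375 = 58.1 kips; take 55.3 kips (yield).
Tension yield (gross): A_g = 1.5×0.25 = 0.375 in². φR_n = 0.90 × 50 × 0.375 = 16.9 kips.
Governing: min(46.9, 55.3, 16.9) = 16.9 kips → gross-section yield.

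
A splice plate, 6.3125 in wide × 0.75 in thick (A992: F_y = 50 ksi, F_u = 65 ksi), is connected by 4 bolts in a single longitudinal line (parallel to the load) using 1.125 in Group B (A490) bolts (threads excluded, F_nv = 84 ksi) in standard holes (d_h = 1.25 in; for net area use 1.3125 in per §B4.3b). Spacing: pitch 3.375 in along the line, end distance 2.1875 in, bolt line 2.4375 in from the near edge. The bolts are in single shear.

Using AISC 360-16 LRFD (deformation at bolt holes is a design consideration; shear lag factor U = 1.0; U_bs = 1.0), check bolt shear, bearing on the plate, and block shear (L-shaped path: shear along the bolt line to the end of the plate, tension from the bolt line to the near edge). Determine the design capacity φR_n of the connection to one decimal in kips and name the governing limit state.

234.5 kips (block shear governs)

Bolt shear: A_b = π(1.125)²/4 = 0.99402 in². φR_n = 0.75 × 84 × 0.99402 × 4 × 1 = 250.5 kips.
Bearing (0.75 in plate, F_u = 65 ksi): end bolts L_c = 2.1875 − 1.25/2 = 1.5625, R_n = min(1.2×1.5625×0.75×65, 2.4×1.125×0.75×65) = 91.406 kips/bolt; interior L_c = 3.375 − 1.25 = 2.125, R_n = 124.31 kips/bolt. φR_n = 0.75 × (1×91.406 + 3×124.31) = 348.3 kips.
Block shear: shear path 1×[2.1875+3×3.375] = 1×12.3125 in, A_gv = 9.2344, A_nv = 1×(12.3125 − 3.5×1.3125)×0.75 = 5.7891 in²; tension to near edge: (2.4375 − 0.5×1.3125)×0.75 = 1.3359 in². R_n = min(0.6×65×5.7891, 0.6×50×9.2344) + 1.0×65×1.3359 = min(225.77, 277.03) + 86.834 = 312.6 kips. φR_n = 0.75 × 312.6 = 234.5 kips.
Governing: min(250.5, 348.3, 234.5) = 234.5 kips → block shear.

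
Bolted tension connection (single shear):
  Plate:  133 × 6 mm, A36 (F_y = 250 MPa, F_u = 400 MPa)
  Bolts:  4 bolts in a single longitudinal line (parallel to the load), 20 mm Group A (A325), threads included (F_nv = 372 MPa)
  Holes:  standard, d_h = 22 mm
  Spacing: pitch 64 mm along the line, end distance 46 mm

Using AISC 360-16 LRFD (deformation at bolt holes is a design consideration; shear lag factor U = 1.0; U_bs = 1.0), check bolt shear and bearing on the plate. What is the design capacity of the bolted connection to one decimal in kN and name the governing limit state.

Bolt shear: A_b = π(20)²/4 = 314.16 mm². φR_n = 0.75 × 372 × 314.16 × 4 × 1 = 350.6 kN.
Bearing (6 mm plate, F_u = 400 MPa): end bolts L_c = 46 − 22/2 = 35, R_n = min(1.2×35×6×400, 2.4×20×6×400) = 100.8 kN/bolt; interior L_c = 64 − 22 = 42, R_n = 115.2 kN/bolt. φR_n = 0.75 × (1×100.8 + 3×115.2) = 334.8 kN.
Governing: min(350.6, 334.8) = 334.8 kN → bearing.

334.8 kN (bearing governs)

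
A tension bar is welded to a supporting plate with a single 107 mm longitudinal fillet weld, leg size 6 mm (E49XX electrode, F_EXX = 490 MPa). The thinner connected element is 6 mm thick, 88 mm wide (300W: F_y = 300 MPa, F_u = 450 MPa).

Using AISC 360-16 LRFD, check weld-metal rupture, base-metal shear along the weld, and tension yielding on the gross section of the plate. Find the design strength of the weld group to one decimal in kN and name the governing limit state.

Weld metal: throat = 0.707×6 = 4.242 mm, L = 107 mm. φR_n = 0.75 × 0.6 × 490 × 4.242 × 107 = 100.1 kN.
Base metal shear (6 mm plate): yield φR_n = 1.0×0.6×300×6×107 = 115.6 kN; rupture φR_n = 0.75×0.6×450×6×107 = 130.0 kN; take 115.6 kN (yield).
Tension yield (gross): A_g = 88×6 = 528 mm². φR_n = 0.90 × 300 × 528 = 142.6 kN.
Governing: min(100.1, 115.6, 142.6) = 100.1 kN → weld metal.

100.1 kN (weld metal governs)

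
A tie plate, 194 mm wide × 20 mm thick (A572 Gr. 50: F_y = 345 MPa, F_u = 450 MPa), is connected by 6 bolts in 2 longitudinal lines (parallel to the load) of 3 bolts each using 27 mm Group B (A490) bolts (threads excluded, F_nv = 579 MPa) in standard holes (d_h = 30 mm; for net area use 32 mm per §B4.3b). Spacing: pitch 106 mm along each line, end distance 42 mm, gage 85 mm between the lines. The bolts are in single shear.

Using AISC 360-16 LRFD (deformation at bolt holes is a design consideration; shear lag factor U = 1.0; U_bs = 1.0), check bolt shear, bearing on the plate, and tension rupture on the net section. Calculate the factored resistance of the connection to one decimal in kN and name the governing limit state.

877.5 kN (net-section rupture governs)

Bolt shear: A_b = π(27)²/4 = 572.56 mm². φR_n = 0.75 × 579 × 572.56 × 6 × 1 = 1491.8 kN.
Bearing (20 mm plate, F_u = 450 MPa): end bolts L_c = 42 − 30/2 = 27, R_n = min(1.2×27×20×450, 2.4×27×20×450) = 291.6 kN/bolt; interior L_c = 106 − 30 = 76, R_n = 583.2 kN/bolt. φR_n = 0.75 × (2×291.6 + 4×583.2) = 2187.0 kN.
Tension rupture (net): A_n = (194 − 2×32)×20 = 2600 mm² (U = 1.0, A_e = A_n). φR_n = 0.75 × 450 × 2600 = 877.5 kN.
Governing: min(1491.8, 2187.0, 877.5) = 877.5 kN → net-section rupture.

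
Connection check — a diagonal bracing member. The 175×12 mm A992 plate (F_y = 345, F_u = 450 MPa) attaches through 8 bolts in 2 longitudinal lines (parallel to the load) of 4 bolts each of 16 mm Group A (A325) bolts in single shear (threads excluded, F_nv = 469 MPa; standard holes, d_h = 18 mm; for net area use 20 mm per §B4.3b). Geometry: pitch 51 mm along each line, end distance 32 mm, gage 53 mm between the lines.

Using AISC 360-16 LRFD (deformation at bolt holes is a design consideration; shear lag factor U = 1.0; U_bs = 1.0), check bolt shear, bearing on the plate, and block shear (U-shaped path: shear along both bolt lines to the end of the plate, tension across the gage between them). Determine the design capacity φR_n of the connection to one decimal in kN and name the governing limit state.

565.8 kN (bolt shear governs)

Bolt shear: A_b = π(16)²/4 = 201.06 mm². φR_n = 0.75 × 469 × 201.06 × 8 × 1 = 565.8 kN.
Bearing (12 mm plate, F_u = 450 MPa): end bolts L_c = 32 − 18/2 = 23, R_n = min(1.2×23×12×450, 2.4×16×12×450) = 149.04 kN/bolt; interior L_c = 51 − 18 = 33, R_n = 207.36 kN/bolt. φR_n = 0.75 × (2×149.04 + 6×207.36) = 1156.7 kN.
Block shear: shear path 2×[32+3×51] = 2×185 mm, A_gv = 4440, A_nv = 2×(185 − 3.5×20)×12 = 2760 mm²; tension across gage: (53 − 1×20)×12 = 396 mm². R_n = min(0.6×450×2760, 0.6×345×4440) + 1.0×450×396 = min(745.2, 919.08) + 178.2 = 923.4 kN. φR_n = 0.75 × 923.4 = 692.6 kN.
Governing: min(565.8, 1156.7, 692.6) = 565.8 kN → bolt shear.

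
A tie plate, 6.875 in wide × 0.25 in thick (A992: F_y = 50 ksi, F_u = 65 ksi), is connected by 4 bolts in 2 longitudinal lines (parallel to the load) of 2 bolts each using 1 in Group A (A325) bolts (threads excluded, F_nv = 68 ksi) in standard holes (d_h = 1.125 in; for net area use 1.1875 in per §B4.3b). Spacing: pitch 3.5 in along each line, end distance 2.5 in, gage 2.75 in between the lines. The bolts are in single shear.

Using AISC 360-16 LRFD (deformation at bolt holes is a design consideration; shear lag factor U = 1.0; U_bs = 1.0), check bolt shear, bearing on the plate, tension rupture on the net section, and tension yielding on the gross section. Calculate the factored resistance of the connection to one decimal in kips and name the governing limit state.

54.8 kips (net-section rupture governs)

Bolt shear: A_b = π(1)²/4 = 0.7854 in². φR_n = 0.75 × 68 × 0.7854 × 4 × 1 = 160.2 kips.
Bearing (0.25 in plate, F_u = 65 ksi): end bolts L_c = 2.5 − 1.125/2 = 1.9375, R_n = min(1.2×1.9375×0.25×65, 2.4×1×0.25×65) = 37.781 kips/bolt; interior L_c = 3.5 − 1.125 = 2.375, R_n = 39 kips/bolt. φR_n = 0.75 × (2×37.781 + 2×39) = 115.2 kips.
Tension rupture (net): A_n = (6.875 − 2×1.1875)×0.25 = 1.125 in² (U = 1.0, A_e = A_n). φR_n = 0.75 × 65 × 1.125 = 54.8 kips.
Tension yield (gross): A_g = 6.875×0.25 = 1.7188 in². φR_n = 0.90 × 50 × 1.7188 = 77.3 kips.
Governing: min(160.2, 115.2, 54.8, 77.3) = 54.8 kips → net-section rupture.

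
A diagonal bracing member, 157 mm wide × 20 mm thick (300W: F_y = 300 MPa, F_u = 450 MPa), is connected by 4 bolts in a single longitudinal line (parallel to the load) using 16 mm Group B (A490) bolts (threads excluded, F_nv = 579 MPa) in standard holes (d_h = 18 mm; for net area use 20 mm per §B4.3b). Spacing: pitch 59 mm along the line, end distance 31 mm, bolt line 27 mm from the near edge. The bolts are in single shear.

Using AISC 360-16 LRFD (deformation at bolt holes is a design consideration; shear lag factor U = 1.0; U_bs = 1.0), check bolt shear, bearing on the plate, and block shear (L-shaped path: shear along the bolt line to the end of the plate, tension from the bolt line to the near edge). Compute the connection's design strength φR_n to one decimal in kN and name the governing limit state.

349.2 kN (bolt shear governs)

Bolt shear: A_b = π(16)²/4 = 201.06 mm². φR_n = 0.75 × 579 × 201.06 × 4 × 1 = 349.2 kN.
Bearing (20 mm plate, F_u = 450 MPa): end bolts L_c = 31 − 18/2 = 22, R_n = min(1.2×22×20×450, 2.4×16×20×450) = 237.6 kN/bolt; interior L_c = 59 − 18 = 41, R_n = 345.6 kN/bolt. φR_n = 0.75 × (1×237.6 + 3×345.6) = 955.8 kN.
Block shear: shear path 1×[31+3×59] = 1×208 mm, A_gv = 4160, A_nv = 1×(208 − 3.5×20)×20 = 2760 mm²; tension to near edge: (27 − 0.5×20)×20 = 340 mm². R_n = min(0.6×450×2760, 0.6×300×4160) + 1.0×450×340 = min(745.2, 748.8) + 153 = 898.2 kN. φR_n = 0.75 × 898.2 = 673.7 kN.
Governing: min(349.2, 955.8, 673.7) = 349.2 kN → bolt shear.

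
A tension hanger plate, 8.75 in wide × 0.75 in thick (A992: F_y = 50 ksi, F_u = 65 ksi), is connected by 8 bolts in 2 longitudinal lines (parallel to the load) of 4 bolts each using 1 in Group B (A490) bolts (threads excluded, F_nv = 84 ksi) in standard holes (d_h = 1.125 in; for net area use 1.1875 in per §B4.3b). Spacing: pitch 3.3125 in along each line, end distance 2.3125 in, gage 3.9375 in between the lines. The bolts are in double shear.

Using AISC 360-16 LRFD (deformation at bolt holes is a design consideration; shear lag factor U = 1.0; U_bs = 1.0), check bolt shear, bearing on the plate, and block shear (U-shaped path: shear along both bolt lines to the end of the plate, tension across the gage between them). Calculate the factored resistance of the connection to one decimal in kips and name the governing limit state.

455.7 kips (block shear governs)

Bolt shear: A_b = π(1)²/4 = 0.7854 in². φR_n = 0.75 × 84 × 0.7854 × 8 × 2 = 791.7 kips.
Bearing (0.75 in plate, F_u = 65 ksi): end bolts L_c = 2.3125 − 1.125/2 = 1.75, R_n = min(1.2×1.75×0.75×65, 2.4×1×0.75×65) = 102.38 kips/bolt; interior L_c = 3.3125 − 1.125 = 2.1875, R_n = 117 kips/bolt. φR_n = 0.75 × (2×102.38 + 6×117) = 680.1 kips.
Block shear: shear path 2×[2.3125+3×3.3125] = 2×12.25 in, A_gv = 18.375, A_nv = 2×(12.25 − 3.5×1.1875)×0.75 = 12.141 in²; tension across gage: (3.9375 − 1×1.1875)×0.75 = 2.0625 in². R_n = min(0.6×65×12.141, 0.6×50×18.375) + 1.0×65×2.0625 = min(473.5, 551.25) + 134.06 = 607.56 kips. φR_n = 0.75 × 607.56 = 455.7 kips.
Governing: min(791.7, 680.1, 455.7) = 455.7 kips → block shear.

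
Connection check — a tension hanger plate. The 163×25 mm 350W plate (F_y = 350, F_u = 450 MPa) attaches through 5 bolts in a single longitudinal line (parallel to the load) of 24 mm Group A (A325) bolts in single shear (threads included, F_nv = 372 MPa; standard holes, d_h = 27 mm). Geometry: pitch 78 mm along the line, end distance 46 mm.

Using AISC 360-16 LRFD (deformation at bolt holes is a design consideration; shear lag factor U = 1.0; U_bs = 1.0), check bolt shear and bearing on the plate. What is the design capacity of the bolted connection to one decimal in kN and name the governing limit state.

631.1 kN (bolt shear governs)

Bolt shear: A_b = π(24)²/4 = 452.39 mm². φR_n = 0.75 × 372 × 452.39 × 5 × 1 = 631.1 kN.
Bearing (25 mm plate, F_u = 450 MPa): end bolts L_c = 46 − 27/2 = 32.5, R_n = min(1.2×32.5×25×450, 2.4×24×25×450) = 438.75 kN/bolt; interior L_c = 78 − 27 = 51, R_n = 648 kN/bolt. φR_n = 0.75 × (1×438.75 + 4×648) = 2273.1 kN.
Governing: min(631.1, 2273.1) = 631.1 kN → bolt shear.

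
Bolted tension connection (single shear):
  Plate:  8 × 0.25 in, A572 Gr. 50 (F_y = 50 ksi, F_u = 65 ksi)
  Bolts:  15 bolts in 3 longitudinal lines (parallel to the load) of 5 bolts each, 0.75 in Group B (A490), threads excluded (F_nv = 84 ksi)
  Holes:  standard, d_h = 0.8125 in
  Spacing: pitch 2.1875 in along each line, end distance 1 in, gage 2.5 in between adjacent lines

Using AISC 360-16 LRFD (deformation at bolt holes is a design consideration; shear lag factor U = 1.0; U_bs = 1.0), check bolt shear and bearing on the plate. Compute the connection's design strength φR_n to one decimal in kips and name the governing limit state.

267.4 kips (bearing governs)

Bolt shear: A_b = π(0.75)²/4 = 0.44179 in². φR_n = 0.75 × 84 × 0.44179 × 15 × 1 = 417.5 kips.
Bearing (0.25 in plate, F_u = 65 ksi): end bolts L_c = 1 − 0.8125/2 = 0.59375, R_n = min(1.2×0.59375×0.25×65, 2.4×0.75×0.25×65) = 11.578 kips/bolt; interior L_c = 2.1875 − 0.8125 = 1.375, R_n = 26.813 kips/bolt. φR_n = 0.75 × (3×11.578 + 12×26.813) = 267.4 kips.
Governing: min(417.5, 267.4) = 267.4 kips → bearing.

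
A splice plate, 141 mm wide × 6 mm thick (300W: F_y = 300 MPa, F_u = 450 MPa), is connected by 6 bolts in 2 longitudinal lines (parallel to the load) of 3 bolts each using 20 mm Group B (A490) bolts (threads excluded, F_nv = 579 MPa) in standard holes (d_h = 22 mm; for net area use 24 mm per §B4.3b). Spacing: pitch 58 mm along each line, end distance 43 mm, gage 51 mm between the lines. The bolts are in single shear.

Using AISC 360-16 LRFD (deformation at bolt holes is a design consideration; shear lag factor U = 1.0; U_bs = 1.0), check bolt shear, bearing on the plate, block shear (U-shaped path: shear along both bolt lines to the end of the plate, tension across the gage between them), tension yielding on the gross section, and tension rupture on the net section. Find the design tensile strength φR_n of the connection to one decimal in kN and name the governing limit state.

Bolt shear: A_b = π(20)²/4 = 314.16 mm². φR_n = 0.75 × 579 × 314.16 × 6 × 1 = 818.5 kN.
Bearing (6 mm plate, F_u = 450 MPa): end bolts L_c = 43 − 22/2 = 32, R_n = min(1.2×32×6×450, 2.4×20×6×450) = 103.68 kN/bolt; interior L_c = 58 − 22 = 36, R_n = 116.64 kN/bolt. φR_n = 0.75 × (2×103.68 + 4×116.64) = 505.4 kN.
Block shear: shear path 2×[43+2×58] = 2×159 mm, A_gv = 1908, A_nv = 2×(159 − 2.5×24)×6 = 1188 mm²; tension across gage: (51 − 1×24)×6 = 162 mm². R_n = min(0.6×450×1188, 0.6×300×1908) + 1.0×450×162 = min(320.76, 343.44) + 72.9 = 393.66 kN. φR_n = 0.75 × 393.66 = 295.2 kN.
Tension yield (gross): A_g = 141×6 = 846 mm². φR_n = 0.90 × 300 × 846 = 228.4 kN.
Tension rupture (net): A_n = (141 − 2×24)×6 = 558 mm² (U = 1.0, A_e = A_n). φR_n = 0.75 × 450 × 558 = 188.3 kN.
Governing: min(818.5, 505.4, 295.2, 228.4, 188.3) = 188.3 kN → net-section rupture.

188.3 kN (net-section rupture governs)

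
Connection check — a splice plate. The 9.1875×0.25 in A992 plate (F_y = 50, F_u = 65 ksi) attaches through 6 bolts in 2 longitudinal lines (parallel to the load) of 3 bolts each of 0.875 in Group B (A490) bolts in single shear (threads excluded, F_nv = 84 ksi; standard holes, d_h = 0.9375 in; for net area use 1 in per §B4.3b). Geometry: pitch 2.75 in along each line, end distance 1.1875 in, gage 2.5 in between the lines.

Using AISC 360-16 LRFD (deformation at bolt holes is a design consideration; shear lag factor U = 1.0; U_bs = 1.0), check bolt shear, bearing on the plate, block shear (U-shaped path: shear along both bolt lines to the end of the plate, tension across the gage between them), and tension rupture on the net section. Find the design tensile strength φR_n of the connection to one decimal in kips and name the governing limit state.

79.5 kips (block shear governs)

Bolt shear: A_b = π(0.875)²/4 = 0.60132 in². φR_n = 0.75 × 84 × 0.60132 × 6 × 1 = 227.3 kips.
Bearing (0.25 in plate, F_u = 65 ksi): end bolts L_c = 1.1875 − 0.9375/2 = 0.71875, R_n = min(1.2×0.71875×0.25×65, 2.4×0.875×0.25×65) = 14.016 kips/bolt; interior L_c = 2.75 − 0.9375 = 1.8125, R_n = 34.125 kips/bolt. φR_n = 0.75 × (2×14.016 + 4×34.125) = 123.4 kips.
Block shear: shear path 2×[1.1875+2×2.75] = 2×6.6875 in, A_gv = 3.3438, A_nv = 2×(6.6875 − 2.5×1)×0.25 = 2.0938 in²; tension across gage: (2.5 − 1×1)×0.25 = 0.375 in². R_n = min(0.6×65×2.0938, 0.6×50×3.3438) + 1.0×65×0.375 = min(81.658, 100.31) + 24.375 = 106.03 kips. φR_n = 0.75 × 106.03 = 79.5 kips.
Tension rupture (net): A_n = (9.1875 − 2×1)×0.25 = 1.7969 in² (U = 1.0, A_e = A_n). φR_n = 0.75 × 65 × 1.7969 = 87.6 kips.
Governing: min(227.3, 123.4, 79.5, 87.6) = 79.5 kips → block shear.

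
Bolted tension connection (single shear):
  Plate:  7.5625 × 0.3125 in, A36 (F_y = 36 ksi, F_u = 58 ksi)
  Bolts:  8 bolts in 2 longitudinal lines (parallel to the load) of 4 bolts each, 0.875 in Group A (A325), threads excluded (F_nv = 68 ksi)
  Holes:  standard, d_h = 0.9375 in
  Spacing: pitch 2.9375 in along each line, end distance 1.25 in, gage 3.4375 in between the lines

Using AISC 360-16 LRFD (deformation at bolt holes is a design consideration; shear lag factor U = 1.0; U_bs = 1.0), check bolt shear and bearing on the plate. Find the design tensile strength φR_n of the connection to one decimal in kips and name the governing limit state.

Bolt shear: A_b = π(0.875)²/4 = 0.60132 in². φR_n = 0.75 × 68 × 0.60132 × 8 × 1 = 245.3 kips.
Bearing (0.3125 in plate, F_u = 58 ksi): end bolts L_c = 1.25 − 0.9375/2 = 0.78125, R_n = min(1.2×0.78125×0.3125×58, 2.4×0.875×0.3125×58) = 16.992 kips/bolt; interior L_c = 2.9375 − 0.9375 = 2, R_n = 38.063 kips/bolt. φR_n = 0.75 × (2×16.992 + 6×38.063) = 196.8 kips.
Governing: min(245.3, 196.8) = 196.8 kips → bearing.

196.8 kips (bearing governs)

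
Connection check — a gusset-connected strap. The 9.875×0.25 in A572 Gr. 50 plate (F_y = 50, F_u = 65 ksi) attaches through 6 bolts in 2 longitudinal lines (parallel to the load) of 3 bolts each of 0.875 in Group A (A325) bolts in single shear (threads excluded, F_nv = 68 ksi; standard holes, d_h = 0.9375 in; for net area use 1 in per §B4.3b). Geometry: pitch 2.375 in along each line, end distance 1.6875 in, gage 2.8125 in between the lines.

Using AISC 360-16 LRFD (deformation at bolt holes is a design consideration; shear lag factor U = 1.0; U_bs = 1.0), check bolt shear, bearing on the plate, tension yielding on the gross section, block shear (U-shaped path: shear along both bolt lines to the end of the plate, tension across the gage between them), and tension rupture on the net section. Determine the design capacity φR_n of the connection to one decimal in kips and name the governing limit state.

79.7 kips (block shear governs)

Bolt shear: A_b = π(0.875)²/4 = 0.60132 in². φR_n = 0.75 × 68 × 0.60132 × 6 × 1 = 184.0 kips.
Bearing (0.25 in plate, F_u = 65 ksi): end bolts L_c = 1.6875 − 0.9375/2 = 1.21875, R_n = min(1.2×1.21875×0.25×65, 2.4×0.875×0.25×65) = 23.766 kips/bolt; interior L_c = 2.375 − 0.9375 = 1.4375, R_n = 28.031 kips/bolt. φR_n = 0.75 × (2×23.766 + 4×28.031) = 119.7 kips.
Tension yield (gross): A_g = 9.875×0.25 = 2.4688 in². φR_n = 0.90 × 50 × 2.4688 = 111.1 kips.
Block shear: shear path 2×[1.6875+2×2.375] = 2×6.4375 in, A_gv = 3.2188, A_nv = 2×(6.4375 − 2.5×1)×0.25 = 1.9688 in²; tension across gage: (2.8125 − 1×1)×0.25 = 0.45313 in². R_n = min(0.6×65×1.9688, 0.6×50×3.2188) + 1.0×65×0.45313 = min(76.783, 96.564) + 29.453 = 106.24 kips. φR_n = 0.75 × 106.24 = 79.7 kips.
Tension rupture (net): A_n = (9.875 − 2×1)×0.25 = 1.9688 in² (U = 1.0, A_e = A_n). φR_n = 0.75 × 65 × 1.9688 = 96.0 kips.
Governing: min(184.0, 119.7, 111.1, 79.7, 96.0) = 79.7 kips → block shear.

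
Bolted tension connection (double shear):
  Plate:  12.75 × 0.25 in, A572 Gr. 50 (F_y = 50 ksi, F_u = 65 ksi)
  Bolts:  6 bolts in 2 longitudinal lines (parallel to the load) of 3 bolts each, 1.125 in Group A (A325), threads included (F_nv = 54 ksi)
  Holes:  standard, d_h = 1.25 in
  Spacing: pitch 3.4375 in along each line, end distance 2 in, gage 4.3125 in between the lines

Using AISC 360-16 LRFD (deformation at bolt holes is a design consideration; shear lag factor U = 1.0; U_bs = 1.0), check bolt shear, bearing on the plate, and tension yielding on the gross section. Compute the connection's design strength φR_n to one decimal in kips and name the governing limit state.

143.4 kips (gross-section yield governs)

Bolt shear: A_b = π(1.125)²/4 = 0.99402 in². φR_n = 0.75 × 54 × 0.99402 × 6 × 2 = 483.1 kips.
Bearing (0.25 in plate, F_u = 65 ksi): end bolts L_c = 2 − 1.25/2 = 1.375, R_n = min(1.2×1.375×0.25×65, 2.4×1.125×0.25×65) = 26.813 kips/bolt; interior L_c = 3.4375 − 1.25 = 2.1875, R_n = 42.656 kips/bolt. φR_n = 0.75 × (2×26.813 + 4×42.656) = 168.2 kips.
Tension yield (gross): A_g = 12.75×0.25 = 3.1875 in². φR_n = 0.90 × 50 × 3.1875 = 143.4 kips.
Governing: min(483.1, 168.2, 143.4) = 143.4 kips → gross-section yield.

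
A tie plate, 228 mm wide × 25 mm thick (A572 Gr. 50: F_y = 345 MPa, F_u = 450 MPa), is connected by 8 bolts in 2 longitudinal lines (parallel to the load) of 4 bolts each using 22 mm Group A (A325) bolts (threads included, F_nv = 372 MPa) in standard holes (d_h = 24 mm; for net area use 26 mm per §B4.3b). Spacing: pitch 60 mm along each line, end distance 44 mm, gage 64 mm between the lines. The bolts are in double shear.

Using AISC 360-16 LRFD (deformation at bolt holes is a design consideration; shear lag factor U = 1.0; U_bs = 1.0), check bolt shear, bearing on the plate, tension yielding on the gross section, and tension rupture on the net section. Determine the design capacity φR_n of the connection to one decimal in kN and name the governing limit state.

Bolt shear: A_b = π(22)²/4 = 380.13 mm². φR_n = 0.75 × 372 × 380.13 × 8 × 2 = 1696.9 kN.
Bearing (25 mm plate, F_u = 450 MPa): end bolts L_c = 44 − 24/2 = 32, R_n = min(1.2×32×25×450, 2.4×22×25×450) = 432 kN/bolt; interior L_c = 60 − 24 = 36, R_n = 486 kN/bolt. φR_n = 0.75 × (2×432 + 6×486) = 2835.0 kN.
Tension yield (gross): A_g = 228×25 = 5700 mm². φR_n = 0.90 × 345 × 5700 = 1769.9 kN.
Tension rupture (net): A_n = (228 − 2×26)×25 = 4400 mm² (U = 1.0, A_e = A_n). φR_n = 0.75 × 450 × 4400 = 1485.0 kN.
Governing: min(1696.9, 2835.0, 1769.9, 1485.0) = 1485.0 kN → net-section rupture.

1485.0 kN (net-section rupture governs)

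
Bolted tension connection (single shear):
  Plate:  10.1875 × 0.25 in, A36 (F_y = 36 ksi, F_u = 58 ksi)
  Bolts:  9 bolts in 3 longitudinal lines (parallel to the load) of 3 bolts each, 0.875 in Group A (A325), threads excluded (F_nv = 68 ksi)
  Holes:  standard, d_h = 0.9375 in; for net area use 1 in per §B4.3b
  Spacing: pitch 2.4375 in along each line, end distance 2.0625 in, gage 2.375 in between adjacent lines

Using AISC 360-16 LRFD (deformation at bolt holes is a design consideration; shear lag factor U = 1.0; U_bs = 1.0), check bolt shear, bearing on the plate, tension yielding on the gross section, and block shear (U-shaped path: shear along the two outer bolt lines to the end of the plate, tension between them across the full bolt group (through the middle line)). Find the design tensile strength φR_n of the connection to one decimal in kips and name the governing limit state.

82.5 kips (gross-section yield governs)

Bolt shear: A_b = π(0.875)²/4 = 0.60132 in². φR_n = 0.75 × 68 × 0.60132 × 9 × 1 = 276.0 kips.
Bearing (0.25 in plate, F_u = 58 ksi): end bolts L_c = 2.0625 − 0.9375/2 = 1.59375, R_n = min(1.2×1.59375×0.25×58, 2.4×0.875×0.25×58) = 27.731 kips/bolt; interior L_c = 2.4375 − 0.9375 = 1.5, R_n = 26.1 kips/bolt. φR_n = 0.75 × (3×27.731 + 6×26.1) = 179.8 kips.
Tension yield (gross): A_g = 10.1875×0.25 = 2.5469 in². φR_n = 0.90 × 36 × 2.5469 = 82.5 kips.
Block shear: shear path 2×[2.0625+2×2.4375] = 2×6.9375 in, A_gv = 3.4688, A_nv = 2×(6.9375 − 2.5×1)×0.25 = 2.2188 in²; tension across gage: (4.75 − 2×1)×0.25 = 0.6875 in². R_n = min(0.6×58×2.2188, 0.6×36×3.4688) + 1.0×58×0.6875 = min(77.214, 74.926) + 39.875 = 114.8 kips. φR_n = 0.75 × 114.8 = 86.1 kips.
Governing: min(276.0, 179.8, 82.5, 86.1) = 82.5 kips → gross-section yield.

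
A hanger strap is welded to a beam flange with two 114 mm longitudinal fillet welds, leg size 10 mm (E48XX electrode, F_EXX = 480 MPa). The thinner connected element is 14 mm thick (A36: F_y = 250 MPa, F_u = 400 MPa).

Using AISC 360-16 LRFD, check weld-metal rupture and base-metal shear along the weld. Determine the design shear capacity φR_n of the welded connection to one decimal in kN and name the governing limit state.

Weld metal: throat = 0.707×10 = 7.07 mm, L = 2×114 = 228 mm. φR_n = 0.75 × 0.6 × 480 × 7.07 × 228 = 348.2 kN.
Base metal shear (14 mm plate): yield φR_n = 1.0×0.6×250×14×228 = 478.8 kN; rupture φR_n = 0.75×0.6×400×14×228 = 574.6 kN; take 478.8 kN (yield).
Governing: min(348.2, 478.8) = 348.2 kN → weld metal.

348.2 kN (weld metal governs)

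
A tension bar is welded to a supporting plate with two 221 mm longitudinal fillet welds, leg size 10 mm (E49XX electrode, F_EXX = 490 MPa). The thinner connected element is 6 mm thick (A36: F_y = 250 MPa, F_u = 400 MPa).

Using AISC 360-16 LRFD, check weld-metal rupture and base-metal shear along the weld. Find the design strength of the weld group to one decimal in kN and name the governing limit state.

397.8 kN (base-metal shear governs)

Weld metal: throat = 0.707×10 = 7.07 mm, L = 2×221 = 442 mm. φR_n = 0.75 × 0.6 × 490 × 7.07 × 442 = 689.0 kN.
Base metal shear (6 mm plate): yield φR_n = 1.0×0.6×250×6×442 = 397.8 kN; rupture φR_n = 0.75×0.6×400×6×442 = 477.4 kN; take 397.8 kN (yield).
Governing: min(689.0, 397.8) = 397.8 kN → base-metal shear.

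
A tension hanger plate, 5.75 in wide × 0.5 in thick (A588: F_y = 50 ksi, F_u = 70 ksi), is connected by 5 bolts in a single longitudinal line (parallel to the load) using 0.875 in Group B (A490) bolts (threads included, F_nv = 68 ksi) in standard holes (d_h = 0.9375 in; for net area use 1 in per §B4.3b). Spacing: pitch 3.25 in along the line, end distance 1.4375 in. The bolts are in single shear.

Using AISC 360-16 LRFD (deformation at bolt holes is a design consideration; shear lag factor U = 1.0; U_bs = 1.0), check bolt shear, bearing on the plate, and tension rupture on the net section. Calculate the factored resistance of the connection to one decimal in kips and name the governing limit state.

124.7 kips (net-section rupture governs)

Bolt shear: A_b = π(0.875)²/4 = 0.60132 in². φR_n = 0.75 × 68 × 0.60132 × 5 × 1 = 153.3 kips.
Bearing (0.5 in plate, F_u = 70 ksi): end bolts L_c = 1.4375 − 0.9375/2 = 0.96875, R_n = min(1.2×0.96875×0.5×70, 2.4×0.875×0.5×70) = 40.688 kips/bolt; interior L_c = 3.25 − 0.9375 = 2.3125, R_n = 73.5 kips/bolt. φR_n = 0.75 × (1×40.688 + 4×73.5) = 251.0 kips.
Tension rupture (net): A_n = (5.75 − 1×1)×0.5 = 2.375 in² (U = 1.0, A_e = A_n). φR_n = 0.75 × 70 × 2.375 = 124.7 kips.
Governing: min(153.3, 251.0, 124.7) = 124.7 kips → net-section rupture.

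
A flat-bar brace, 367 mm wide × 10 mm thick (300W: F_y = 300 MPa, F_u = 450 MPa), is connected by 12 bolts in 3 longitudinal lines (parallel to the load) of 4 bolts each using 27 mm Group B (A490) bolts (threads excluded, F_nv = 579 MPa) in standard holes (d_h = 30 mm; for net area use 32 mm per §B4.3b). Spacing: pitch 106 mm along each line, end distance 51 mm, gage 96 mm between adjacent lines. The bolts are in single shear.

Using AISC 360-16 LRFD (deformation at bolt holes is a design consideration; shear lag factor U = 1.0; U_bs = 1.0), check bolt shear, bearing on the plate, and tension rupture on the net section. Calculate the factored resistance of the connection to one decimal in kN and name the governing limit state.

Bolt shear: A_b = π(27)²/4 = 572.56 mm². φR_n = 0.75 × 579 × 572.56 × 12 × 1 = 2983.6 kN.
Bearing (10 mm plate, F_u = 450 MPa): end bolts L_c = 51 − 30/2 = 36, R_n = min(1.2×36×10×450, 2.4×27×10×450) = 194.4 kN/bolt; interior L_c = 106 − 30 = 76, R_n = 291.6 kN/bolt. φR_n = 0.75 × (3×194.4 + 9×291.6) = 2405.7 kN.
Tension rupture (net): A_n = (367 − 3×32)×10 = 2710 mm² (U = 1.0, A_e = A_n). φR_n = 0.75 × 450 × 2710 = 914.6 kN.
Governing: min(2983.6, 2405.7, 914.6) = 914.6 kN → net-section rupture.

914.6 kN (net-section rupture governs)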